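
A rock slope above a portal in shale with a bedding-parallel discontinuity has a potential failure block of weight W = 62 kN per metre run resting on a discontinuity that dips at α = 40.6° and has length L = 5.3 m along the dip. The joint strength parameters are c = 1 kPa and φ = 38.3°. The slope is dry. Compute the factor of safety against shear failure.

FS = 1.05

Resolving the block weight along and normal to the plane and applying the Mohr–Coulomb strength on the joint:
N' = W cosα = 62·cos40.6° = 47.1 kN/m
Driving force T = W sinα = 62·sin40.6° = 40.3 kN/m
Resisting force R = c·L + N'·tanφ = 1·5.3 + 47.1·tan38.3° = 5.3 + 37.2 = 42.5 kN/m
FS = R / T = 42.5 / 40.3 = 1.053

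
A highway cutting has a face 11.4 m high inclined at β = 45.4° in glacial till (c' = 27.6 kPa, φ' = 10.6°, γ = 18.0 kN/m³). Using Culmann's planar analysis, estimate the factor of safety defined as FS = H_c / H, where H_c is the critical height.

FS = 2.11

H_c = (4c'/γ) · sinβ cosφ' / [1 − cos(β − φ')]
    = (4·27.6/18.0) · sin45.4°·cos10.6° / [1 − cos34.8°]
    = 6.133 · 0.6999 / 0.1789 = 24.00 m
FS = H_c / H = 24.00 / 11.4 = 2.105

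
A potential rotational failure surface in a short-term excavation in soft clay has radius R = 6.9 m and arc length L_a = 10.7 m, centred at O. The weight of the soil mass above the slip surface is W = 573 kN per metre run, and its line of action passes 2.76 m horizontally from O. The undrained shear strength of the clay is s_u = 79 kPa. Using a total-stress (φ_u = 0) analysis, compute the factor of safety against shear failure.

FS = 3.69

Taking moments about the centre O, the resisting moment is provided by the undrained shear strength acting along the arc:
M_R = s_u·L_a·R = 79·10.70·6.9 = 5832.6 kN·m/m
M_D = W·d = 573·2.76 = 1581.5 kN·m/m
FS = M_R / M_D = 5832.6 / 1581.5 = 3.688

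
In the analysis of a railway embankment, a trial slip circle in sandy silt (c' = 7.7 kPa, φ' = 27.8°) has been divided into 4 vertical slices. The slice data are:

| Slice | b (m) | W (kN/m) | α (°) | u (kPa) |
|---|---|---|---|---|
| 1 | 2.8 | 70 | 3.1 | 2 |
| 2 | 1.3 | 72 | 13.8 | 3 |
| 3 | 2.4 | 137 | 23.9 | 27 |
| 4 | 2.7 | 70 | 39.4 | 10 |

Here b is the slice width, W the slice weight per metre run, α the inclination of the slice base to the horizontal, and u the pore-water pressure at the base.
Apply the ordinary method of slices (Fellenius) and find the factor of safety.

FS = 1.54

Ordinary method of slices: FS = Σ[c'·Δl_i + (W_i cosα_i − u_i·Δl_i)·tanφ'] / Σ W_i sinα_i, with Δl_i = b_i / cosα_i.
Slice 1: Δl = 2.8/cos3.1° = 2.804 m; N'_1 = 70·cos3.1° − 2·2.804 = 64.3; c'Δl = 21.59; W sinα = 3.8
Slice 2: Δl = 1.3/cos13.8° = 1.339 m; N'_2 = 72·cos13.8° − 3·1.339 = 65.9; c'Δl = 10.31; W sinα = 17.2
Slice 3: Δl = 2.4/cos23.9° = 2.625 m; N'_3 = 137·cos23.9° − 27·2.625 = 54.4; c'Δl = 20.21; W sinα = 55.5
Slice 4: Δl = 2.7/cos39.4° = 3.494 m; N'_4 = 70·cos39.4° − 10·3.494 = 19.2; c'Δl = 26.90; W sinα = 44.4
Σc'Δl = 79.0 kN/m; ΣN' = 203.7 kN/m; ΣW sinα = 120.9 kN/m
Resisting = 79.0 + 203.7·tan27.8° = 79.0 + 107.4 = 186.4 kN/m
FS = 186.4 / 120.9 = 1.542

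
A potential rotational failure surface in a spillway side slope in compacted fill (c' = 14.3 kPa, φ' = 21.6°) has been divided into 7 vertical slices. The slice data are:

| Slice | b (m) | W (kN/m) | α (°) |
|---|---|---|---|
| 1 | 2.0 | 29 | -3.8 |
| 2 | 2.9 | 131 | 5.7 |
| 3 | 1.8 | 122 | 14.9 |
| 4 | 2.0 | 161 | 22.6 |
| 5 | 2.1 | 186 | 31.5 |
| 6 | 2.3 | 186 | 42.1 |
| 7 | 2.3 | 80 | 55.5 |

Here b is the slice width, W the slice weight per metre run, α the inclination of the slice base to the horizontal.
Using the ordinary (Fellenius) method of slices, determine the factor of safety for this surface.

Ordinary method of slices: FS = Σ[c'·Δl_i + (W_i cosα_i)·tanφ'] / Σ W_i sinα_i, with Δl_i = b_i / cosα_i.
Slice 1: Δl = 2.0/cos(-3.8°) = 2.004 m; N'_1 = 29·cos(-3.8°) = 28.9; c'Δl = 28.66; W sinα = -1.9
Slice 2: Δl = 2.9/cos5.7° = 2.914 m; N'_2 = 131·cos5.7° = 130.4; c'Δl = 41.68; W sinα = 13.0
Slice 3: Δl = 1.8/cos14.9° = 1.863 m; N'_3 = 122·cos14.9° = 117.9; c'Δl = 26.64; W sinα = 31.4
Slice 4: Δl = 2.0/cos22.6° = 2.166 m; N'_4 = 161·cos22.6° = 148.6; c'Δl = 30.98; W sinα = 61.9
Slice 5: Δl = 2.1/cos31.5° = 2.463 m; N'_5 = 186·cos31.5° = 158.6; c'Δl = 35.22; W sinα = 97.2
Slice 6: Δl = 2.3/cos42.1° = 3.100 m; N'_6 = 186·cos42.1° = 138.0; c'Δl = 44.33; W sinα = 124.7
Slice 7: Δl = 2.3/cos55.5° = 4.061 m; N'_7 = 80·cos55.5° = 45.3; c'Δl = 58.07; W sinα = 65.9
Σc'Δl = 265.6 kN/m; ΣN' = 767.7 kN/m; ΣW sinα = 392.1 kN/m
Resisting = 265.6 + 767.7·tan21.6° = 265.6 + 304.0 = 569.5 kN/m
FS = 569.5 / 392.1 = 1.452

FS = 1.45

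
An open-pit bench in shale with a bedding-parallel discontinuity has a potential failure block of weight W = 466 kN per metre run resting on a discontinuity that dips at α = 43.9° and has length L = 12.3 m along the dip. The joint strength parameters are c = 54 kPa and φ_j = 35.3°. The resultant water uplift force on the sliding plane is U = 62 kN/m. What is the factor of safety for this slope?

Resolving the block weight along and normal to the plane and applying the Mohr–Coulomb strength on the joint:
N' = W cosα − U = 466·cos43.9° − 62 = 273.8 kN/m
Driving force T = W sinα = 466·sin43.9° = 323.1 kN/m
Resisting force R = c·L + N'·tanφ_j = 54·12.3 + 273.8·tan35.3° = 664.2 + 193.8 = 858.0 kN/m
FS = R / T = 858.0 / 323.1 = 2.655

FS = 2.66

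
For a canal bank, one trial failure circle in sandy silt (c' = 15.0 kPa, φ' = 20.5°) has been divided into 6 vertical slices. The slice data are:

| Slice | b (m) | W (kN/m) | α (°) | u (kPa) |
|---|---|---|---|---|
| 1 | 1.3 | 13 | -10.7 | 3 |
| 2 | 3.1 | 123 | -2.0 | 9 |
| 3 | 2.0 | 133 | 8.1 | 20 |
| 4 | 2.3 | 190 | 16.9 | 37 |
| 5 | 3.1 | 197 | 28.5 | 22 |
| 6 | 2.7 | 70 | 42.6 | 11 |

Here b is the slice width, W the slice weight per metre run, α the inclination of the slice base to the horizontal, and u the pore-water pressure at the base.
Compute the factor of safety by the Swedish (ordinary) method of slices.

Ordinary method of slices: FS = Σ[c'·Δl_i + (W_i cosα_i − u_i·Δl_i)·tanφ'] / Σ W_i sinα_i, with Δl_i = b_i / cosα_i.
Slice 1: Δl = 1.3/cos(-10.7°) = 1.323 m; N'_1 = 13·cos(-10.7°) − 3·1.323 = 8.8; c'Δl = 19.85; W sinα = -2.4
Slice 2: Δl = 3.1/cos(-2.0°) = 3.102 m; N'_2 = 123·cos(-2.0°) − 9·3.102 = 95.0; c'Δl = 46.53; W sinα = -4.3
Slice 3: Δl = 2.0/cos8.1° = 2.020 m; N'_3 = 133·cos8.1° − 20·2.020 = 91.3; c'Δl = 30.30; W sinα = 18.7
Slice 4: Δl = 2.3/cos16.9° = 2.404 m; N'_4 = 190·cos16.9° − 37·2.404 = 92.9; c'Δl = 36.06; W sinα = 55.2
Slice 5: Δl = 3.1/cos28.5° = 3.527 m; N'_5 = 197·cos28.5° − 22·3.527 = 95.5; c'Δl = 52.91; W sinα = 94.0
Slice 6: Δl = 2.7/cos42.6° = 3.668 m; N'_6 = 70·cos42.6° − 11·3.668 = 11.2; c'Δl = 55.02; W sinα = 47.4
Σc'Δl = 240.7 kN/m; ΣN' = 394.6 kN/m; ΣW sinα = 208.6 kN/m
Resisting = 240.7 + 394.6·tan20.5° = 240.7 + 147.5 = 388.2 kN/m
FS = 388.2 / 208.6 = 1.861

FS = 1.86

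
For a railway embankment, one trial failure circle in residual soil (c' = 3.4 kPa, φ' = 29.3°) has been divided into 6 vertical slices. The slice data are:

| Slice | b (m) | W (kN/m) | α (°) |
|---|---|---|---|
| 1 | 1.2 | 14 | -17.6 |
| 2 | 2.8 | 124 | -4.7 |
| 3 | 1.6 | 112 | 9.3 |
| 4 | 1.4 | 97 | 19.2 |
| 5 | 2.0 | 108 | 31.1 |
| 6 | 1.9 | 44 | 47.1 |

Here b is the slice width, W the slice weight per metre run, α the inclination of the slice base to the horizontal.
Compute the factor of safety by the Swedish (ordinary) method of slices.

Ordinary method of slices: FS = Σ[c'·Δl_i + (W_i cosα_i)·tanφ'] / Σ W_i sinα_i, with Δl_i = b_i / cosα_i.
Slice 1: Δl = 1.2/cos(-17.6°) = 1.259 m; N'_1 = 14·cos(-17.6°) = 13.3; c'Δl = 4.28; W sinα = -4.2
Slice 2: Δl = 2.8/cos(-4.7°) = 2.809 m; N'_2 = 124·cos(-4.7°) = 123.6; c'Δl = 9.55; W sinα = -10.2
Slice 3: Δl = 1.6/cos9.3° = 1.621 m; N'_3 = 112·cos9.3° = 110.5; c'Δl = 5.51; W sinα = 18.1
Slice 4: Δl = 1.4/cos19.2° = 1.482 m; N'_4 = 97·cos19.2° = 91.6; c'Δl = 5.04; W sinα = 31.9
Slice 5: Δl = 2.0/cos31.1° = 2.336 m; N'_5 = 108·cos31.1° = 92.5; c'Δl = 7.94; W sinα = 55.8
Slice 6: Δl = 1.9/cos47.1° = 2.791 m; N'_6 = 44·cos47.1° = 30.0; c'Δl = 9.49; W sinα = 32.2
Σc'Δl = 41.8 kN/m; ΣN' = 461.5 kN/m; ΣW sinα = 123.6 kN/m
Resisting = 41.8 + 461.5·tan29.3° = 41.8 + 259.0 = 300.8 kN/m
FS = 300.8 / 123.6 = 2.433

FS = 2.43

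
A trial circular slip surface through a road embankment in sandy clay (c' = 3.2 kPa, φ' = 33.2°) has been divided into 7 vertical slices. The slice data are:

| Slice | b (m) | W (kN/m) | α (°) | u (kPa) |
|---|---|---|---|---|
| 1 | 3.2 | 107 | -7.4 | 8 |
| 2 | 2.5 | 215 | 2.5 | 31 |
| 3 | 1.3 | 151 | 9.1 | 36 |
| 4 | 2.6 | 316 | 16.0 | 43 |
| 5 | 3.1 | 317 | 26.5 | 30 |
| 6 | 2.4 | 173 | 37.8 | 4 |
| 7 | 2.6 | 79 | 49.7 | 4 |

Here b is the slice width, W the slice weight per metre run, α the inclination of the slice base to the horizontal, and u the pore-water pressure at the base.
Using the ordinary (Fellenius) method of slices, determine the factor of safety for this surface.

Ordinary method of slices: FS = Σ[c'·Δl_i + (W_i cosα_i − u_i·Δl_i)·tanφ'] / Σ W_i sinα_i, with Δl_i = b_i / cosα_i.
Slice 1: Δl = 3.2/cos(-7.4°) = 3.227 m; N'_1 = 107·cos(-7.4°) − 8·3.227 = 80.3; c'Δl = 10.33; W sinα = -13.8
Slice 2: Δl = 2.5/cos2.5° = 2.502 m; N'_2 = 215·cos2.5° − 31·2.502 = 137.2; c'Δl = 8.01; W sinα = 9.4
Slice 3: Δl = 1.3/cos9.1° = 1.317 m; N'_3 = 151·cos9.1° − 36·1.317 = 101.7; c'Δl = 4.21; W sinα = 23.9
Slice 4: Δl = 2.6/cos16.0° = 2.705 m; N'_4 = 316·cos16.0° − 43·2.705 = 187.5; c'Δl = 8.66; W sinα = 87.1
Slice 5: Δl = 3.1/cos26.5° = 3.464 m; N'_5 = 317·cos26.5° − 30·3.464 = 179.8; c'Δl = 11.08; W sinα = 141.4
Slice 6: Δl = 2.4/cos37.8° = 3.037 m; N'_6 = 173·cos37.8° − 4·3.037 = 124.5; c'Δl = 9.72; W sinα = 106.0
Slice 7: Δl = 2.6/cos49.7° = 4.020 m; N'_7 = 79·cos49.7° − 4·4.020 = 35.0; c'Δl = 12.86; W sinα = 60.3
Σc'Δl = 64.9 kN/m; ΣN' = 846.0 kN/m; ΣW sinα = 414.3 kN/m
Resisting = 64.9 + 846.0·tan33.2° = 64.9 + 553.6 = 618.5 kN/m
FS = 618.5 / 414.3 = 1.493

FS = 1.49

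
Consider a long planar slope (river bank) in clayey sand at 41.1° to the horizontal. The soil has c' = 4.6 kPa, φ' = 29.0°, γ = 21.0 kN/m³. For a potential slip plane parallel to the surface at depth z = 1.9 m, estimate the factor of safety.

FS = 0.87

For an infinite slope with a slip plane parallel to the surface (no pore pressure): FS = [c' + γz cos²β tanφ'] / [γz sinβ cosβ].
γz = 21.0·1.9 = 39.90 kN/m²
Numerator = 4.6 + 39.90·cos²41.1°·tan29.0° = 4.6 + 39.90·0.5679·0.5543 = 17.159 kPa
Denominator = 39.90·sin41.1°·cos41.1° = 39.90·0.6574·0.7536 = 19.765 kPa
FS = 17.159 / 19.765 = 0.868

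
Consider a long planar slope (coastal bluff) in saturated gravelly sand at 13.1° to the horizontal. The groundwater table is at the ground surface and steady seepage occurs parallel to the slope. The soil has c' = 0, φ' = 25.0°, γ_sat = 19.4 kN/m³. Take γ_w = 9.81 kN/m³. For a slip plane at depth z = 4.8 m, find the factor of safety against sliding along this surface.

FS = 0.99

With seepage parallel to the slope and the water table at the surface, the effective normal stress on the slip plane uses the buoyant unit weight γ' = γ_sat − γ_w while the driving shear stress uses γ_sat:
FS = [c' + γ' z cos²β tanφ'] / [γ_sat z sinβ cosβ]
(For c' = 0 this reduces to FS = (γ'/γ_sat)·tanφ'/tanβ.)
γ' = 19.4 − 9.81 = 9.59 kN/m³
Numerator = 0.0 + 9.59·4.8·cos²13.1°·tan25.0° = 0.0 + 9.59·4.8·0.9486·0.4663 = 20.362 kPa
Denominator = 19.4·4.8·sin13.1°·cos13.1° = 19.4·4.8·0.2267·0.9740 = 20.557 kPa
FS = 20.362 / 20.557 = 0.991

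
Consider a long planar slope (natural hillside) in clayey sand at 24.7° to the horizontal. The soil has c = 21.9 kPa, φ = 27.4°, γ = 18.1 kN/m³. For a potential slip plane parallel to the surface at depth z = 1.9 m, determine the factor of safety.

For an infinite slope with a slip plane parallel to the surface (no pore pressure): FS = [c + γz cos²β tanφ] / [γz sinβ cosβ].
γz = 18.1·1.9 = 34.39 kN/m²
Numerator = 21.9 + 34.39·cos²24.7°·tan27.4° = 21.9 + 34.39·0.8254·0.5184 = 36.613 kPa
Denominator = 34.39·sin24.7°·cos24.7° = 34.39·0.4179·0.9085 = 13.056 kPa
FS = 36.613 / 13.056 = 2.804

FS = 2.80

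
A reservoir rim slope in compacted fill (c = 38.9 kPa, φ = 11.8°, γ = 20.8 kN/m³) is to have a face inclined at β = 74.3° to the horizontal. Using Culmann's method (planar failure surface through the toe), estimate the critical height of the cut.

H_c = 13.10 m

Culmann's analysis gives the critical failure plane at α_cr = (β + φ)/2 = (74.3 + 11.8)/2 = 43.0°, and the critical height
H_c = (4c/γ) · sinβ cosφ / [1 − cos(β − φ)]
    = (4·38.9/20.8) · sin74.3°·cos11.8° / [1 − cos(62.5°)]
    = 7.481 · 0.9627·0.9789 / [1 − 0.4617]
    = 7.481 · 0.9423 / 0.5383
    = 13.10 m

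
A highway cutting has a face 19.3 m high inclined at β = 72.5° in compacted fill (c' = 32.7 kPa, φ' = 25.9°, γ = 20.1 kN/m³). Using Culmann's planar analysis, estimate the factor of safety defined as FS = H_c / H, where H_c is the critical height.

H_c = (4c'/γ) · sinβ cosφ' / [1 − cos(β − φ')]
    = (4·32.7/20.1) · sin72.5°·cos25.9° / [1 − cos46.6°]
    = 6.507 · 0.8579 / 0.3129 = 17.84 m
FS = H_c / H = 17.84 / 19.3 = 0.924

FS = 0.92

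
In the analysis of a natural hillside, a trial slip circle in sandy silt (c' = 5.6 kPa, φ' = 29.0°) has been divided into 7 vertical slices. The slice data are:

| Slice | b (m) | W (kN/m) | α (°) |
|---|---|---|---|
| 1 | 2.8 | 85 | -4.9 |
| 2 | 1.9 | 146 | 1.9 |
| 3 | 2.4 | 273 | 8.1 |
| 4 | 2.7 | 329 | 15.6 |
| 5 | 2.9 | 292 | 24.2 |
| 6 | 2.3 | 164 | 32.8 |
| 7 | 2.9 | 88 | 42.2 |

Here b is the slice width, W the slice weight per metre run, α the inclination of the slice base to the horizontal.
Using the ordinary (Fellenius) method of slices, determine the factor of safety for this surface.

Ordinary method of slices: FS = Σ[c'·Δl_i + (W_i cosα_i)·tanφ'] / Σ W_i sinα_i, with Δl_i = b_i / cosα_i.
Slice 1: Δl = 2.8/cos(-4.9°) = 2.810 m; N'_1 = 85·cos(-4.9°) = 84.7; c'Δl = 15.74; W sinα = -7.3
Slice 2: Δl = 1.9/cos1.9° = 1.901 m; N'_2 = 146·cos1.9° = 145.9; c'Δl = 10.65; W sinα = 4.8
Slice 3: Δl = 2.4/cos8.1° = 2.424 m; N'_3 = 273·cos8.1° = 270.3; c'Δl = 13.58; W sinα = 38.5
Slice 4: Δl = 2.7/cos15.6° = 2.803 m; N'_4 = 329·cos15.6° = 316.9; c'Δl = 15.70; W sinα = 88.5
Slice 5: Δl = 2.9/cos24.2° = 3.179 m; N'_5 = 292·cos24.2° = 266.3; c'Δl = 17.80; W sinα = 119.7
Slice 6: Δl = 2.3/cos32.8° = 2.736 m; N'_6 = 164·cos32.8° = 137.9; c'Δl = 15.32; W sinα = 88.8
Slice 7: Δl = 2.9/cos42.2° = 3.915 m; N'_7 = 88·cos42.2° = 65.2; c'Δl = 21.92; W sinα = 59.1
Σc'Δl = 110.7 kN/m; ΣN' = 1287.1 kN/m; ΣW sinα = 392.2 kN/m
Resisting = 110.7 + 1287.1·tan29.0° = 110.7 + 713.5 = 824.2 kN/m
FS = 824.2 / 392.2 = 2.102

FS = 2.10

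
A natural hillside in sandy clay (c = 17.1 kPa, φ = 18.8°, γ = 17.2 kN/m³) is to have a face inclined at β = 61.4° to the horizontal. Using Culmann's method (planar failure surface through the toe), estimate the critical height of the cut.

Culmann's analysis gives the critical failure plane at α_cr = (β + φ)/2 = (61.4 + 18.8)/2 = 40.1°, and the critical height
H_c = (4c/γ) · sinβ cosφ / [1 − cos(β − φ)]
    = (4·17.1/17.2) · sin61.4°·cos18.8° / [1 − cos(42.6°)]
    = 3.977 · 0.8780·0.9466 / [1 − 0.7361]
    = 3.977 · 0.8311 / 0.2639
    = 12.52 m

H_c = 12.52 m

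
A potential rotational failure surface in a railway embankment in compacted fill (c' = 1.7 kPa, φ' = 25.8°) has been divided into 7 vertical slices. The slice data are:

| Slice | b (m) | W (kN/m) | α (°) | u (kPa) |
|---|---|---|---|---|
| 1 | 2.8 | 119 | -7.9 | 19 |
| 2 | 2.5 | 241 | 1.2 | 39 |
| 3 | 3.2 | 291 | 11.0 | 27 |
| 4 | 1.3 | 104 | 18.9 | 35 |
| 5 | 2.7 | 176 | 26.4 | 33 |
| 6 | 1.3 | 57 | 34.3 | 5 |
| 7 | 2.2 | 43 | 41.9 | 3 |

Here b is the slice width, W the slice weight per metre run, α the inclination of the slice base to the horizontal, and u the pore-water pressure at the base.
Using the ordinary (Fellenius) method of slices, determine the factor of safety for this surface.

Ordinary method of slices: FS = Σ[c'·Δl_i + (W_i cosα_i − u_i·Δl_i)·tanφ'] / Σ W_i sinα_i, with Δl_i = b_i / cosα_i.
Slice 1: Δl = 2.8/cos(-7.9°) = 2.827 m; N'_1 = 119·cos(-7.9°) − 19·2.827 = 64.2; c'Δl = 4.81; W sinα = -16.4
Slice 2: Δl = 2.5/cos1.2° = 2.501 m; N'_2 = 241·cos1.2° − 39·2.501 = 143.4; c'Δl = 4.25; W sinα = 5.0
Slice 3: Δl = 3.2/cos11.0° = 3.260 m; N'_3 = 291·cos11.0° − 27·3.260 = 197.6; c'Δl = 5.54; W sinα = 55.5
Slice 4: Δl = 1.3/cos18.9° = 1.374 m; N'_4 = 104·cos18.9° − 35·1.374 = 50.3; c'Δl = 2.34; W sinα = 33.7
Slice 5: Δl = 2.7/cos26.4° = 3.014 m; N'_5 = 176·cos26.4° − 33·3.014 = 58.2; c'Δl = 5.12; W sinα = 78.3
Slice 6: Δl = 1.3/cos34.3° = 1.574 m; N'_6 = 57·cos34.3° − 5·1.574 = 39.2; c'Δl = 2.68; W sinα = 32.1
Slice 7: Δl = 2.2/cos41.9° = 2.956 m; N'_7 = 43·cos41.9° − 3·2.956 = 23.1; c'Δl = 5.02; W sinα = 28.7
Σc'Δl = 29.8 kN/m; ΣN' = 576.1 kN/m; ΣW sinα = 217.0 kN/m
Resisting = 29.8 + 576.1·tan25.8° = 29.8 + 278.5 = 308.2 kN/m
FS = 308.2 / 217.0 = 1.420

FS = 1.42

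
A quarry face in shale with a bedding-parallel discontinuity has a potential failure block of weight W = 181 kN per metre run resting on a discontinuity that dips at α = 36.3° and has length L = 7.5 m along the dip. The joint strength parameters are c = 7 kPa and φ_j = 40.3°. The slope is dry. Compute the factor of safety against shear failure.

Resolving the block weight along and normal to the plane and applying the Mohr–Coulomb strength on the joint:
N' = W cosα = 181·cos36.3° = 145.9 kN/m
Driving force T = W sinα = 181·sin36.3° = 107.2 kN/m
Resisting force R = c·L + N'·tanφ_j = 7·7.5 + 145.9·tan40.3° = 52.5 + 123.7 = 176.2 kN/m
FS = R / T = 176.2 / 107.2 = 1.644

FS = 1.64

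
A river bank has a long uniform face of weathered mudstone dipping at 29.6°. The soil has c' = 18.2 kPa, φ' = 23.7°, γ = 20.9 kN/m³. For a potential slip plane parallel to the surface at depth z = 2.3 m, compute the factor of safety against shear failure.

FS = 1.65

For an infinite slope with a slip plane parallel to the surface (no pore pressure): FS = [c' + γz cos²β tanφ'] / [γz sinβ cosβ].
γz = 20.9·2.3 = 48.07 kN/m²
Numerator = 18.2 + 48.07·cos²29.6°·tan23.7° = 18.2 + 48.07·0.7560·0.4390 = 34.153 kPa
Denominator = 48.07·sin29.6°·cos29.6° = 48.07·0.4939·0.8695 = 20.645 kPa
FS = 34.153 / 20.645 = 1.654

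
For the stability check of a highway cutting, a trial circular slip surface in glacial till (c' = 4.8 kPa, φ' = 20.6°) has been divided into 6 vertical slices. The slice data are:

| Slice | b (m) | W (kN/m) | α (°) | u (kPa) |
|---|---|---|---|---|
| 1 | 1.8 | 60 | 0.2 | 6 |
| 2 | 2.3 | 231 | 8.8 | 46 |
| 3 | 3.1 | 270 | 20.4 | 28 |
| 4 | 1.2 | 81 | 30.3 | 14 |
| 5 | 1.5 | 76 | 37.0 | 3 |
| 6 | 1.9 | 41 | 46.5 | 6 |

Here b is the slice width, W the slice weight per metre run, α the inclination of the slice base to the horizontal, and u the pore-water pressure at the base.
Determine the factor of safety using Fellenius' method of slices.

FS = 0.95

Ordinary method of slices: FS = Σ[c'·Δl_i + (W_i cosα_i − u_i·Δl_i)·tanφ'] / Σ W_i sinα_i, with Δl_i = b_i / cosα_i.
Slice 1: Δl = 1.8/cos0.2° = 1.800 m; N'_1 = 60·cos0.2° − 6·1.800 = 49.2; c'Δl = 8.64; W sinα = 0.2
Slice 2: Δl = 2.3/cos8.8° = 2.327 m; N'_2 = 231·cos8.8° − 46·2.327 = 121.2; c'Δl = 11.17; W sinα = 35.3
Slice 3: Δl = 3.1/cos20.4° = 3.307 m; N'_3 = 270·cos20.4° − 28·3.307 = 160.5; c'Δl = 15.88; W sinα = 94.1
Slice 4: Δl = 1.2/cos30.3° = 1.390 m; N'_4 = 81·cos30.3° − 14·1.390 = 50.5; c'Δl = 6.67; W sinα = 40.9
Slice 5: Δl = 1.5/cos37.0° = 1.878 m; N'_5 = 76·cos37.0° − 3·1.878 = 55.1; c'Δl = 9.02; W sinα = 45.7
Slice 6: Δl = 1.9/cos46.5° = 2.760 m; N'_6 = 41·cos46.5° − 6·2.760 = 11.7; c'Δl = 13.25; W sinα = 29.7
Σc'Δl = 64.6 kN/m; ΣN' = 448.1 kN/m; ΣW sinα = 246.0 kN/m
Resisting = 64.6 + 448.1·tan20.6° = 64.6 + 168.4 = 233.0 kN/m
FS = 233.0 / 246.0 = 0.947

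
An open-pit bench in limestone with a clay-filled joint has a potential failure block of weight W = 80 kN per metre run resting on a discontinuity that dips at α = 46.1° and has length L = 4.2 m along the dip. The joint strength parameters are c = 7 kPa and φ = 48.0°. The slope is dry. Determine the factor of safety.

FS = 1.58

Resolving the block weight along and normal to the plane and applying the Mohr–Coulomb strength on the joint:
N' = W cosα = 80·cos46.1° = 55.5 kN/m
Driving force T = W sinα = 80·sin46.1° = 57.6 kN/m
Resisting force R = c·L + N'·tanφ = 7·4.2 + 55.5·tan48.0° = 29.4 + 61.6 = 91.0 kN/m
FS = R / T = 91.0 / 57.6 = 1.579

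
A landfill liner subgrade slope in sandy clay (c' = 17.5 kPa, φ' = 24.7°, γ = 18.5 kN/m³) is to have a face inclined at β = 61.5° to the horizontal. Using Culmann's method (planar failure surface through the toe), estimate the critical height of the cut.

Culmann's analysis gives the critical failure plane at α_cr = (β + φ')/2 = (61.5 + 24.7)/2 = 43.1°, and the critical height
H_c = (4c'/γ) · sinβ cosφ' / [1 − cos(β − φ')]
    = (4·17.5/18.5) · sin61.5°·cos24.7° / [1 − cos(36.8°)]
    = 3.784 · 0.8788·0.9085 / [1 − 0.8007]
    = 3.784 · 0.7984 / 0.1993
    = 15.16 m

H_c = 15.16 m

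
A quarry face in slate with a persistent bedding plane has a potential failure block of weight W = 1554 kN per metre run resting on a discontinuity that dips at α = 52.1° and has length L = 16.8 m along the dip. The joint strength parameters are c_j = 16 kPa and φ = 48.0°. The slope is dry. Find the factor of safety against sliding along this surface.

FS = 1.08

Resolving the block weight along and normal to the plane and applying the Mohr–Coulomb strength on the joint:
N' = W cosα = 1554·cos52.1° = 954.6 kN/m
Driving force T = W sinα = 1554·sin52.1° = 1226.2 kN/m
Resisting force R = c_j·L + N'·tanφ = 16·16.8 + 954.6·tan48.0° = 268.8 + 1060.2 = 1329.0 kN/m
FS = R / T = 1329.0 / 1226.2 = 1.084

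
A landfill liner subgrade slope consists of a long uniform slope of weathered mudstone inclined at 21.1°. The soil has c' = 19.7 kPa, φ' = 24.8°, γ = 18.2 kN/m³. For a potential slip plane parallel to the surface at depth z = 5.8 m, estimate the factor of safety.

For an infinite slope with a slip plane parallel to the surface (no pore pressure): FS = [c' + γz cos²β tanφ'] / [γz sinβ cosβ].
γz = 18.2·5.8 = 105.56 kN/m²
Numerator = 19.7 + 105.56·cos²21.1°·tan24.8° = 19.7 + 105.56·0.8704·0.4621 = 62.154 kPa
Denominator = 105.56·sin21.1°·cos21.1° = 105.56·0.3600·0.9330 = 35.453 kPa
FS = 62.154 / 35.453 = 1.753

FS = 1.75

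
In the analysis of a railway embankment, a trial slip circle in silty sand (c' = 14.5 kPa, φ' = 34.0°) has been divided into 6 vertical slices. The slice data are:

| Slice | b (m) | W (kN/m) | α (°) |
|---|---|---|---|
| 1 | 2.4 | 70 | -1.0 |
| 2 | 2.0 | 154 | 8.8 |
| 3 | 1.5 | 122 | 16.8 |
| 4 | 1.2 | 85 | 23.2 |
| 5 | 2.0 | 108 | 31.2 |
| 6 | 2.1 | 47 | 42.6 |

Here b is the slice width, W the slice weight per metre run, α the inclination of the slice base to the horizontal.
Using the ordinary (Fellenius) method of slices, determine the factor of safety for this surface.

FS = 3.06

Ordinary method of slices: FS = Σ[c'·Δl_i + (W_i cosα_i)·tanφ'] / Σ W_i sinα_i, with Δl_i = b_i / cosα_i.
Slice 1: Δl = 2.4/cos(-1.0°) = 2.400 m; N'_1 = 70·cos(-1.0°) = 70.0; c'Δl = 34.81; W sinα = -1.2
Slice 2: Δl = 2.0/cos8.8° = 2.024 m; N'_2 = 154·cos8.8° = 152.2; c'Δl = 29.35; W sinα = 23.6
Slice 3: Δl = 1.5/cos16.8° = 1.567 m; N'_3 = 122·cos16.8° = 116.8; c'Δl = 22.72; W sinα = 35.3
Slice 4: Δl = 1.2/cos23.2° = 1.306 m; N'_4 = 85·cos23.2° = 78.1; c'Δl = 18.93; W sinα = 33.5
Slice 5: Δl = 2.0/cos31.2° = 2.338 m; N'_5 = 108·cos31.2° = 92.4; c'Δl = 33.90; W sinα = 55.9
Slice 6: Δl = 2.1/cos42.6° = 2.853 m; N'_6 = 47·cos42.6° = 34.6; c'Δl = 41.37; W sinα = 31.8
Σc'Δl = 181.1 kN/m; ΣN' = 544.1 kN/m; ΣW sinα = 178.8 kN/m
Resisting = 181.1 + 544.1·tan34.0° = 181.1 + 367.0 = 548.1 kN/m
FS = 548.1 / 178.8 = 3.064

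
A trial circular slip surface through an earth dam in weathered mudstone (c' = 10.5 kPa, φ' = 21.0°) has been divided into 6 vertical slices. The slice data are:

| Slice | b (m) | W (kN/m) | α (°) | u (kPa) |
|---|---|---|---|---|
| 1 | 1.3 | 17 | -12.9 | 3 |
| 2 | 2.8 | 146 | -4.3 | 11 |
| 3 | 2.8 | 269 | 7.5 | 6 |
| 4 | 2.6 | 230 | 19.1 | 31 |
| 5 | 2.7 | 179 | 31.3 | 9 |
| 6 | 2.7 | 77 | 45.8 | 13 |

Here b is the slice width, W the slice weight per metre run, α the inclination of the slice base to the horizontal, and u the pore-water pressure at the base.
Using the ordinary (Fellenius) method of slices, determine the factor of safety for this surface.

Ordinary method of slices: FS = Σ[c'·Δl_i + (W_i cosα_i − u_i·Δl_i)·tanφ'] / Σ W_i sinα_i, with Δl_i = b_i / cosα_i.
Slice 1: Δl = 1.3/cos(-12.9°) = 1.334 m; N'_1 = 17·cos(-12.9°) − 3·1.334 = 12.6; c'Δl = 14.00; W sinα = -3.8
Slice 2: Δl = 2.8/cos(-4.3°) = 2.808 m; N'_2 = 146·cos(-4.3°) − 11·2.808 = 114.7; c'Δl = 29.48; W sinα = -10.9
Slice 3: Δl = 2.8/cos7.5° = 2.824 m; N'_3 = 269·cos7.5° − 6·2.824 = 249.8; c'Δl = 29.65; W sinα = 35.1
Slice 4: Δl = 2.6/cos19.1° = 2.751 m; N'_4 = 230·cos19.1° − 31·2.751 = 132.0; c'Δl = 28.89; W sinα = 75.3
Slice 5: Δl = 2.7/cos31.3° = 3.160 m; N'_5 = 179·cos31.3° − 9·3.160 = 124.5; c'Δl = 33.18; W sinα = 93.0
Slice 6: Δl = 2.7/cos45.8° = 3.873 m; N'_6 = 77·cos45.8° − 13·3.873 = 3.3; c'Δl = 40.66; W sinα = 55.2
Σc'Δl = 175.9 kN/m; ΣN' = 636.9 kN/m; ΣW sinα = 243.8 kN/m
Resisting = 175.9 + 636.9·tan21.0° = 175.9 + 244.5 = 420.4 kN/m
FS = 420.4 / 243.8 = 1.724

FS = 1.72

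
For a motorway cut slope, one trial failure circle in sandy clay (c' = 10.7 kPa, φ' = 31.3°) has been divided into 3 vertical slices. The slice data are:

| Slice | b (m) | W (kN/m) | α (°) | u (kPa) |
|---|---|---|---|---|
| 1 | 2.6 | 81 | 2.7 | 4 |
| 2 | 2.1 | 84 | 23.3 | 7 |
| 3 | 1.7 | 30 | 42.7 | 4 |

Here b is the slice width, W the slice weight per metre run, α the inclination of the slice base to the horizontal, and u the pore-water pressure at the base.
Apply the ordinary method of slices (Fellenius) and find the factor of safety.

FS = 2.87

Ordinary method of slices: FS = Σ[c'·Δl_i + (W_i cosα_i − u_i·Δl_i)·tanφ'] / Σ W_i sinα_i, with Δl_i = b_i / cosα_i.
Slice 1: Δl = 2.6/cos2.7° = 2.603 m; N'_1 = 81·cos2.7° − 4·2.603 = 70.5; c'Δl = 27.85; W sinα = 3.8
Slice 2: Δl = 2.1/cos23.3° = 2.286 m; N'_2 = 84·cos23.3° − 7·2.286 = 61.1; c'Δl = 24.47; W sinα = 33.2
Slice 3: Δl = 1.7/cos42.7° = 2.313 m; N'_3 = 30·cos42.7° − 4·2.313 = 12.8; c'Δl = 24.75; W sinα = 20.3
Σc'Δl = 77.1 kN/m; ΣN' = 144.4 kN/m; ΣW sinα = 57.4 kN/m
Resisting = 77.1 + 144.4·tan31.3° = 77.1 + 87.8 = 164.9 kN/m
FS = 164.9 / 57.4 = 2.873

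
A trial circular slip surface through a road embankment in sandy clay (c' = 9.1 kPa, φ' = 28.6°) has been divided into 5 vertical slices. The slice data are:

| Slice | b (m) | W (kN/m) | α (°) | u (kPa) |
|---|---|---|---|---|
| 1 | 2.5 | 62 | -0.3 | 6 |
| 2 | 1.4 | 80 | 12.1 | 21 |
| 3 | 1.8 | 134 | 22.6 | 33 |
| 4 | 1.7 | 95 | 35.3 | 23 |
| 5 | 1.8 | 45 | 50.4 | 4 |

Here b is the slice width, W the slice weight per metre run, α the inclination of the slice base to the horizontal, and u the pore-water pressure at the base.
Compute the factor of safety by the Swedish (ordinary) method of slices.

Ordinary method of slices: FS = Σ[c'·Δl_i + (W_i cosα_i − u_i·Δl_i)·tanφ'] / Σ W_i sinα_i, with Δl_i = b_i / cosα_i.
Slice 1: Δl = 2.5/cos(-0.3°) = 2.500 m; N'_1 = 62·cos(-0.3°) − 6·2.500 = 47.0; c'Δl = 22.75; W sinα = -0.3
Slice 2: Δl = 1.4/cos12.1° = 1.432 m; N'_2 = 80·cos12.1° − 21·1.432 = 48.2; c'Δl = 13.03; W sinα = 16.8
Slice 3: Δl = 1.8/cos22.6° = 1.950 m; N'_3 = 134·cos22.6° − 33·1.950 = 59.4; c'Δl = 17.74; W sinα = 51.5
Slice 4: Δl = 1.7/cos35.3° = 2.083 m; N'_4 = 95·cos35.3° − 23·2.083 = 29.6; c'Δl = 18.96; W sinα = 54.9
Slice 5: Δl = 1.8/cos50.4° = 2.824 m; N'_5 = 45·cos50.4° − 4·2.824 = 17.4; c'Δl = 25.70; W sinα = 34.7
Σc'Δl = 98.2 kN/m; ΣN' = 201.5 kN/m; ΣW sinα = 157.5 kN/m
Resisting = 98.2 + 201.5·tan28.6° = 98.2 + 109.9 = 208.1 kN/m
FS = 208.1 / 157.5 = 1.321

FS = 1.32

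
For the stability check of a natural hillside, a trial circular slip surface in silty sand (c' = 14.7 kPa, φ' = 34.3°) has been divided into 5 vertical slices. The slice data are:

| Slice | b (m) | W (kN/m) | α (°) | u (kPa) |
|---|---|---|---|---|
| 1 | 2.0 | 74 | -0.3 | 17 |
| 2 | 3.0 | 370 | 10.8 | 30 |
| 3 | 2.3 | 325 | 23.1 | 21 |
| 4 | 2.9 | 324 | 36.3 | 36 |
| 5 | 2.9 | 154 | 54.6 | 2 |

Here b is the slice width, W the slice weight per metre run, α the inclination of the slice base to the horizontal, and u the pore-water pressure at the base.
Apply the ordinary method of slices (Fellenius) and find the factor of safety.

FS = 1.48

Ordinary method of slices: FS = Σ[c'·Δl_i + (W_i cosα_i − u_i·Δl_i)·tanφ'] / Σ W_i sinα_i, with Δl_i = b_i / cosα_i.
Slice 1: Δl = 2.0/cos(-0.3°) = 2.000 m; N'_1 = 74·cos(-0.3°) − 17·2.000 = 40.0; c'Δl = 29.40; W sinα = -0.4
Slice 2: Δl = 3.0/cos10.8° = 3.054 m; N'_2 = 370·cos10.8° − 30·3.054 = 271.8; c'Δl = 44.90; W sinα = 69.3
Slice 3: Δl = 2.3/cos23.1° = 2.500 m; N'_3 = 325·cos23.1° − 21·2.500 = 246.4; c'Δl = 36.76; W sinα = 127.5
Slice 4: Δl = 2.9/cos36.3° = 3.598 m; N'_4 = 324·cos36.3° − 36·3.598 = 131.6; c'Δl = 52.90; W sinα = 191.8
Slice 5: Δl = 2.9/cos54.6° = 5.006 m; N'_5 = 154·cos54.6° − 2·5.006 = 79.2; c'Δl = 73.59; W sinα = 125.5
Σc'Δl = 237.5 kN/m; ΣN' = 769.0 kN/m; ΣW sinα = 513.8 kN/m
Resisting = 237.5 + 769.0·tan34.3° = 237.5 + 524.6 = 762.1 kN/m
FS = 762.1 / 513.8 = 1.483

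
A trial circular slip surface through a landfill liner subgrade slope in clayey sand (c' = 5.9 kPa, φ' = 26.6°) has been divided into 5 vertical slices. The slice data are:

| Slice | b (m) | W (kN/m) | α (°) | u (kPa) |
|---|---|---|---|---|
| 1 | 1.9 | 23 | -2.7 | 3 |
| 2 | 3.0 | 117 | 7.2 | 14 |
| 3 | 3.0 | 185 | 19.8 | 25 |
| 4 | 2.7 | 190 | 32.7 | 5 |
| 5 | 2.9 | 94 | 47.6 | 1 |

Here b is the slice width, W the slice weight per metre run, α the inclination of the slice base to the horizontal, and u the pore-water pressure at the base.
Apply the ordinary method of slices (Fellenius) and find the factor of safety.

FS = 1.15

Ordinary method of slices: FS = Σ[c'·Δl_i + (W_i cosα_i − u_i·Δl_i)·tanφ'] / Σ W_i sinα_i, with Δl_i = b_i / cosα_i.
Slice 1: Δl = 1.9/cos(-2.7°) = 1.902 m; N'_1 = 23·cos(-2.7°) − 3·1.902 = 17.3; c'Δl = 11.22; W sinα = -1.1
Slice 2: Δl = 3.0/cos7.2° = 3.024 m; N'_2 = 117·cos7.2° − 14·3.024 = 73.7; c'Δl = 17.84; W sinα = 14.7
Slice 3: Δl = 3.0/cos19.8° = 3.189 m; N'_3 = 185·cos19.8° − 25·3.189 = 94.4; c'Δl = 18.81; W sinα = 62.7
Slice 4: Δl = 2.7/cos32.7° = 3.209 m; N'_4 = 190·cos32.7° − 5·3.209 = 143.8; c'Δl = 18.93; W sinα = 102.6
Slice 5: Δl = 2.9/cos47.6° = 4.301 m; N'_5 = 94·cos47.6° − 1·4.301 = 59.1; c'Δl = 25.37; W sinα = 69.4
Σc'Δl = 92.2 kN/m; ΣN' = 388.3 kN/m; ΣW sinα = 248.3 kN/m
Resisting = 92.2 + 388.3·tan26.6° = 92.2 + 194.4 = 286.6 kN/m
FS = 286.6 / 248.3 = 1.154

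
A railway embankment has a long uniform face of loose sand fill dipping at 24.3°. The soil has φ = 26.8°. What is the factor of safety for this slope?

For a dry cohesionless infinite slope the factor of safety is FS = tanφ / tanβ.
FS = tan26.8° / tan24.3° = 0.5051 / 0.4515 = 1.119

FS = 1.12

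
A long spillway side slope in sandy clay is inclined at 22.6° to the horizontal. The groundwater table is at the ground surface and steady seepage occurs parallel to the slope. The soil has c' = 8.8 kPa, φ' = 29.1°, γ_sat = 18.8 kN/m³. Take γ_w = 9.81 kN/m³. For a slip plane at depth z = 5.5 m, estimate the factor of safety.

FS = 0.88

With seepage parallel to the slope and the water table at the surface, the effective normal stress on the slip plane uses the buoyant unit weight γ' = γ_sat − γ_w while the driving shear stress uses γ_sat:
FS = [c' + γ' z cos²β tanφ'] / [γ_sat z sinβ cosβ]
γ' = 18.8 − 9.81 = 8.99 kN/m³
Numerator = 8.8 + 8.99·5.5·cos²22.6°·tan29.1° = 8.8 + 8.99·5.5·0.8523·0.5566 = 32.256 kPa
Denominator = 18.8·5.5·sin22.6°·cos22.6° = 18.8·5.5·0.3843·0.9232 = 36.685 kPa
FS = 32.256 / 36.685 = 0.879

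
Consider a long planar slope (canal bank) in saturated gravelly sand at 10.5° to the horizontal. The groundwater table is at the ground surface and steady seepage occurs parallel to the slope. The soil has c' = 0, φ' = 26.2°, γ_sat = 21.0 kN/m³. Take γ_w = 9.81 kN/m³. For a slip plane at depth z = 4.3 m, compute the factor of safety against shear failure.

FS = 1.41

With seepage parallel to the slope and the water table at the surface, the effective normal stress on the slip plane uses the buoyant unit weight γ' = γ_sat − γ_w while the driving shear stress uses γ_sat:
FS = [c' + γ' z cos²β tanφ'] / [γ_sat z sinβ cosβ]
(For c' = 0 this reduces to FS = (γ'/γ_sat)·tanφ'/tanβ.)
γ' = 21.0 − 9.81 = 11.19 kN/m³
Numerator = 0.0 + 11.19·4.3·cos²10.5°·tan26.2° = 0.0 + 11.19·4.3·0.9668·0.4921 = 22.890 kPa
Denominator = 21.0·4.3·sin10.5°·cos10.5° = 21.0·4.3·0.1822·0.9833 = 16.180 kPa
FS = 22.890 / 16.180 = 1.415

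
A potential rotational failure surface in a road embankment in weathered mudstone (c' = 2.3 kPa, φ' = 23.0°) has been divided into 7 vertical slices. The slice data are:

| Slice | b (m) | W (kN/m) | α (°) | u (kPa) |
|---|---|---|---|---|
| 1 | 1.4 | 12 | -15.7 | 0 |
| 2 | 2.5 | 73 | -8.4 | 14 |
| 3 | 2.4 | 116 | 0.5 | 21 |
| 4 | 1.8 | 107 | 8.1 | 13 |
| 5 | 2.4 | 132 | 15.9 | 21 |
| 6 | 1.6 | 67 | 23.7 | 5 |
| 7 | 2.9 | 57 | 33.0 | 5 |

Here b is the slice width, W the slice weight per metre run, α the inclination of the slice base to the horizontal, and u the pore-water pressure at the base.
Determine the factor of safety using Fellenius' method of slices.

Ordinary method of slices: FS = Σ[c'·Δl_i + (W_i cosα_i − u_i·Δl_i)·tanφ'] / Σ W_i sinα_i, with Δl_i = b_i / cosα_i.
Slice 1: Δl = 1.4/cos(-15.7°) = 1.454 m; N'_1 = 12·cos(-15.7°) − 0·1.454 = 11.6; c'Δl = 3.34; W sinα = -3.2
Slice 2: Δl = 2.5/cos(-8.4°) = 2.527 m; N'_2 = 73·cos(-8.4°) − 14·2.527 = 36.8; c'Δl = 5.81; W sinα = -10.7
Slice 3: Δl = 2.4/cos0.5° = 2.400 m; N'_3 = 116·cos0.5° − 21·2.400 = 65.6; c'Δl = 5.52; W sinα = 1.0
Slice 4: Δl = 1.8/cos8.1° = 1.818 m; N'_4 = 107·cos8.1° − 13·1.818 = 82.3; c'Δl = 4.18; W sinα = 15.1
Slice 5: Δl = 2.4/cos15.9° = 2.495 m; N'_5 = 132·cos15.9° − 21·2.495 = 74.5; c'Δl = 5.74; W sinα = 36.2
Slice 6: Δl = 1.6/cos23.7° = 1.747 m; N'_6 = 67·cos23.7° − 5·1.747 = 52.6; c'Δl = 4.02; W sinα = 26.9
Slice 7: Δl = 2.9/cos33.0° = 3.458 m; N'_7 = 57·cos33.0° − 5·3.458 = 30.5; c'Δl = 7.95; W sinα = 31.0
Σc'Δl = 36.6 kN/m; ΣN' = 354.0 kN/m; ΣW sinα = 96.3 kN/m
Resisting = 36.6 + 354.0·tan23.0° = 36.6 + 150.2 = 186.8 kN/m
FS = 186.8 / 96.3 = 1.940

FS = 1.94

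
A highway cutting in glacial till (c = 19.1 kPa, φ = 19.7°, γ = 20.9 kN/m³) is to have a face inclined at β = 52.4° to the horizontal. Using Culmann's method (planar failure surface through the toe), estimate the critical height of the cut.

H_c = 17.20 m

Culmann's analysis gives the critical failure plane at α_cr = (β + φ)/2 = (52.4 + 19.7)/2 = 36.0°, and the critical height
H_c = (4c/γ) · sinβ cosφ / [1 − cos(β − φ)]
    = (4·19.1/20.9) · sin52.4°·cos19.7° / [1 − cos(32.7°)]
    = 3.656 · 0.7923·0.9415 / [1 − 0.8415]
    = 3.656 · 0.7459 / 0.1585
    = 17.20 m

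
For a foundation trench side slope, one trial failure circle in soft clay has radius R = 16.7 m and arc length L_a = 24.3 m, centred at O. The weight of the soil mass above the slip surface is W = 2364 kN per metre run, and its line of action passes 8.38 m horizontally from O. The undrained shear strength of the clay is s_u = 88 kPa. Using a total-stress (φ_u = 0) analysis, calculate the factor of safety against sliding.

Taking moments about the centre O, the resisting moment is provided by the undrained shear strength acting along the arc:
M_R = s_u·L_a·R = 88·24.30·16.7 = 35711.3 kN·m/m
M_D = W·d = 2364·8.38 = 19810.3 kN·m/m
FS = M_R / M_D = 35711.3 / 19810.3 = 1.803

FS = 1.80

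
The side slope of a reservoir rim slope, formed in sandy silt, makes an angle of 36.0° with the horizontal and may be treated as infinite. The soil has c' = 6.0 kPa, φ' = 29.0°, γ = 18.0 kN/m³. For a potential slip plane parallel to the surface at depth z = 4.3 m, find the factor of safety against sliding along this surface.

FS = 0.93

For an infinite slope with a slip plane parallel to the surface (no pore pressure): FS = [c' + γz cos²β tanφ'] / [γz sinβ cosβ].
γz = 18.0·4.3 = 77.40 kN/m²
Numerator = 6.0 + 77.40·cos²36.0°·tan29.0° = 6.0 + 77.40·0.6545·0.5543 = 34.081 kPa
Denominator = 77.40·sin36.0°·cos36.0° = 77.40·0.5878·0.8090 = 36.806 kPa
FS = 34.081 / 36.806 = 0.926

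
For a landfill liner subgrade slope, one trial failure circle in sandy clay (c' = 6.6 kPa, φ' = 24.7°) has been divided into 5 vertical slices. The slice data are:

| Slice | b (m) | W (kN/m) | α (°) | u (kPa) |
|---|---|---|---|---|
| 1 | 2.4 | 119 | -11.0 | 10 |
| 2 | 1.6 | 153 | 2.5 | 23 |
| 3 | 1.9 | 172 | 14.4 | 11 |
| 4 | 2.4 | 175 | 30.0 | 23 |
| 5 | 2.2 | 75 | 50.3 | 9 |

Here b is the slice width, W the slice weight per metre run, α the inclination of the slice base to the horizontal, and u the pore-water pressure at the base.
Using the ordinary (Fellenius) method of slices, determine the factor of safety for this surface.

FS = 1.69

Ordinary method of slices: FS = Σ[c'·Δl_i + (W_i cosα_i − u_i·Δl_i)·tanφ'] / Σ W_i sinα_i, with Δl_i = b_i / cosα_i.
Slice 1: Δl = 2.4/cos(-11.0°) = 2.445 m; N'_1 = 119·cos(-11.0°) − 10·2.445 = 92.4; c'Δl = 16.14; W sinα = -22.7
Slice 2: Δl = 1.6/cos2.5° = 1.602 m; N'_2 = 153·cos2.5° − 23·1.602 = 116.0; c'Δl = 10.57; W sinα = 6.7
Slice 3: Δl = 1.9/cos14.4° = 1.962 m; N'_3 = 172·cos14.4° − 11·1.962 = 145.0; c'Δl = 12.95; W sinα = 42.8
Slice 4: Δl = 2.4/cos30.0° = 2.771 m; N'_4 = 175·cos30.0° − 23·2.771 = 87.8; c'Δl = 18.29; W sinα = 87.5
Slice 5: Δl = 2.2/cos50.3° = 3.444 m; N'_5 = 75·cos50.3° − 9·3.444 = 16.9; c'Δl = 22.73; W sinα = 57.7
Σc'Δl = 80.7 kN/m; ΣN' = 458.1 kN/m; ΣW sinα = 171.9 kN/m
Resisting = 80.7 + 458.1·tan24.7° = 80.7 + 210.7 = 291.4 kN/m
FS = 291.4 / 171.9 = 1.695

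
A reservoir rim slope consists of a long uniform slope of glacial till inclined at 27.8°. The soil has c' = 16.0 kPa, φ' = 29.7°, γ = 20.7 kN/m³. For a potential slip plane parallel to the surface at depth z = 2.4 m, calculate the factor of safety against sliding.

For an infinite slope with a slip plane parallel to the surface (no pore pressure): FS = [c' + γz cos²β tanφ'] / [γz sinβ cosβ].
γz = 20.7·2.4 = 49.68 kN/m²
Numerator = 16.0 + 49.68·cos²27.8°·tan29.7° = 16.0 + 49.68·0.7825·0.5704 = 38.173 kPa
Denominator = 49.68·sin27.8°·cos27.8° = 49.68·0.4664·0.8846 = 20.496 kPa
FS = 38.173 / 20.496 = 1.862

FS = 1.86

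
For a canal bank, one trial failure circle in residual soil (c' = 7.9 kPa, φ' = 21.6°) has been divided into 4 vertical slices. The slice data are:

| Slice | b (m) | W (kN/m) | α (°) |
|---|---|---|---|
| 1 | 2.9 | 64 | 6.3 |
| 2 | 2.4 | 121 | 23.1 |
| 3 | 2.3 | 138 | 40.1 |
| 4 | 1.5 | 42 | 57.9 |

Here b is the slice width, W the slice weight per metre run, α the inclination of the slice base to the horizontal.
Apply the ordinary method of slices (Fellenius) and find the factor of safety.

Ordinary method of slices: FS = Σ[c'·Δl_i + (W_i cosα_i)·tanφ'] / Σ W_i sinα_i, with Δl_i = b_i / cosα_i.
Slice 1: Δl = 2.9/cos6.3° = 2.918 m; N'_1 = 64·cos6.3° = 63.6; c'Δl = 23.05; W sinα = 7.0
Slice 2: Δl = 2.4/cos23.1° = 2.609 m; N'_2 = 121·cos23.1° = 111.3; c'Δl = 20.61; W sinα = 47.5
Slice 3: Δl = 2.3/cos40.1° = 3.007 m; N'_3 = 138·cos40.1° = 105.6; c'Δl = 23.75; W sinα = 88.9
Slice 4: Δl = 1.5/cos57.9° = 2.823 m; N'_4 = 42·cos57.9° = 22.3; c'Δl = 22.30; W sinα = 35.6
Σc'Δl = 89.7 kN/m; ΣN' = 302.8 kN/m; ΣW sinα = 179.0 kN/m
Resisting = 89.7 + 302.8·tan21.6° = 89.7 + 119.9 = 209.6 kN/m
FS = 209.6 / 179.0 = 1.171

FS = 1.17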